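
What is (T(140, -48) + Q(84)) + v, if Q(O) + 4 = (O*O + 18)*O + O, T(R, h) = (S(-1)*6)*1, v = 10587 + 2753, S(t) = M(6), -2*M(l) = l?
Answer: 607618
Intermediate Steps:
M(l) = -l/2
S(t) = -3 (S(t) = -½*6 = -3)
v = 13340
T(R, h) = -18 (T(R, h) = -3*6*1 = -18*1 = -18)
Q(O) = -4 + O + O*(18 + O²) (Q(O) = -4 + ((O*O + 18)*O + O) = -4 + ((O² + 18)*O + O) = -4 + ((18 + O²)*O + O) = -4 + (O*(18 + O²) + O) = -4 + (O + O*(18 + O²)) = -4 + O + O*(18 + O²))
(T(140, -48) + Q(84)) + v = (-18 + (-4 + 84³ + 19*84)) + 13340 = (-18 + (-4 + 592704 + 1596)) + 13340 = (-18 + 594296) + 13340 = 594278 + 13340 = 607618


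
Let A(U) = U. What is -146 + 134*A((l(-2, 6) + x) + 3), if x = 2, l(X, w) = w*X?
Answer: -1084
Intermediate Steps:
l(X, w) = X*w
-146 + 134*A((l(-2, 6) + x) + 3) = -146 + 134*((-2*6 + 2) + 3) = -146 + 134*((-12 + 2) + 3) = -146 + 134*(-10 + 3) = -146 + 134*(-7) = -146 - 938 = -1084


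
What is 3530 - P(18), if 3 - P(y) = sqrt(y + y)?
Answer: 3533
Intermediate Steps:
P(y) = 3 - sqrt(2)*sqrt(y) (P(y) = 3 - sqrt(y + y) = 3 - sqrt(2*y) = 3 - sqrt(2)*sqrt(y))
3530 - P(18) = 3530 - (3 - sqrt(2)*sqrt(18)) = 3530 - (3 - sqrt(2)*3*sqrt(2)) = 3530 - (3 - 6) = 3530 - 1*(-3) = 3530 + 3 = 3533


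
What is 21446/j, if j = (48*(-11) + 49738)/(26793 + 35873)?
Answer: 671967518/24605 ≈ 27310.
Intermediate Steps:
j = 24605/31333 (j = (-528 + 49738)/62666 = 49210*(1/62666) = 24605/31333 ≈ 0.78527)
21446/j = 21446/(24605/31333) = 21446*(31333/24605) = 671967518/24605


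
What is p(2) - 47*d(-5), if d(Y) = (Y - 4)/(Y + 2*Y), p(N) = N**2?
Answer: -121/5 ≈ -24.200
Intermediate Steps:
d(Y) = (-4 + Y)/(3*Y) (d(Y) = (-4 + Y)/((3*Y)) = (-4 + Y)*(1/(3*Y)) = (-4 + Y)/(3*Y))
p(2) - 47*d(-5) = 2**2 - 47*(-4 - 5)/(3*(-5)) = 4 - 47*(-1)*(-9)/(3*5) = 4 - 47*3/5 = 4 - 141/5 = -121/5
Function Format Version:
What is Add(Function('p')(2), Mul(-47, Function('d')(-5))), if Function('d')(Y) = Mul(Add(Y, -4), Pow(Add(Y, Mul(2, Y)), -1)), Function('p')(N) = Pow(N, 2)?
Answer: Rational(-121, 5) ≈ -24.200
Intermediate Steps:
Function('d')(Y) = Mul(Rational(1, 3), Pow(Y, -1), Add(-4, Y)) (Function('d')(Y) = Mul(Add(-4, Y), Pow(Mul(3, Y), -1)) = Mul(Add(-4, Y), Mul(Rational(1, 3), Pow(Y, -1))) = Mul(Rational(1, 3), Pow(Y, -1), Add(-4, Y)))
Add(Function('p')(2), Mul(-47, Function('d')(-5))) = Add(Pow(2, 2), Mul(-47, Mul(Rational(1, 3), Pow(-5, -1), Add(-4, -5)))) = Add(4, Mul(-47, Mul(Rational(1, 3), Rational(-1, 5), -9))) = Add(4, Mul(-47, Rational(3, 5))) = Add(4, Rational(-141, 5)) = Rational(-121, 5)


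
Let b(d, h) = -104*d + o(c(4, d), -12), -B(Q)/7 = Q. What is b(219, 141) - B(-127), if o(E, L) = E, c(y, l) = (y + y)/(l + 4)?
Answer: -5277287/223 ≈ -23665.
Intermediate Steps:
c(y, l) = 2*y/(4 + l) (c(y, l) = (2*y)/(4 + l) = 2*y/(4 + l))
B(Q) = -7*Q
b(d, h) = -104*d + 8/(4 + d) (b(d, h) = -104*d + 2*4/(4 + d) = -104*d + 8/(4 + d))
b(219, 141) - B(-127) = 8*(1 - 13*219*(4 + 219))/(4 + 219) - (-7)*(-127) = 8*(1 - 13*219*223)/223 - 1*889 = 8*(1/223)*(1 - 634881) - 889 = 8*(1/223)*(-634880) - 889 = -5079040/223 - 889 = -5277287/223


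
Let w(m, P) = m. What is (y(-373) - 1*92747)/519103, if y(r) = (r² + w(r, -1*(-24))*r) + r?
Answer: 185138/519103 ≈ 0.35665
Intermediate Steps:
y(r) = r + 2*r² (y(r) = (r² + r*r) + r = (r² + r²) + r = 2*r² + r = r + 2*r²)
(y(-373) - 1*92747)/519103 = (-373*(1 + 2*(-373)) - 1*92747)/519103 = (-373*(1 - 746) - 92747)*(1/519103) = (-373*(-745) - 92747)*(1/519103) = (277885 - 92747)*(1/519103) = 185138*(1/519103) = 185138/519103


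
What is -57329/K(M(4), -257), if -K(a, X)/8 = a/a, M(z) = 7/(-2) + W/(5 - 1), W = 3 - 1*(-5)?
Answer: 57329/8 ≈ 7166.1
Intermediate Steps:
W = 8 (W = 3 + 5 = 8)
M(z) = -3/2 (M(z) = 7/(-2) + 8/(5 - 1) = 7*(-½) + 8/4 = -7/2 + 8*(¼) = -7/2 + 2 = -3/2)
K(a, X) = -8 (K(a, X) = -8*a/a = -8*1 = -8)
-57329/K(M(4), -257) = -57329/(-8) = -57329*(-⅛) = 57329/8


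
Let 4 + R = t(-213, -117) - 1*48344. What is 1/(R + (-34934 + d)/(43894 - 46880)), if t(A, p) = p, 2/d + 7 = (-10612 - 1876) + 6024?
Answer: -9661203/468117174437 ≈ -2.0638e-5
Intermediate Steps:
d = -2/6471 (d = 2/(-7 + ((-10612 - 1876) + 6024)) = 2/(-7 + (-12488 + 6024)) = 2/(-7 - 6464) = 2/(-6471) = 2*(-1/6471) = -2/6471 ≈ -0.00030907)
R = -48465 (R = -4 + (-117 - 1*48344) = -4 + (-117 - 48344) = -4 - 48461 = -48465)
1/(R + (-34934 + d)/(43894 - 46880)) = 1/(-48465 + (-34934 - 2/6471)/(43894 - 46880)) = 1/(-48465 - 226057916/6471/(-2986)) = 1/(-48465 - 226057916/6471*(-1/2986)) = 1/(-48465 + 113028958/9661203) = 1/(-468117174437/9661203) = -9661203/468117174437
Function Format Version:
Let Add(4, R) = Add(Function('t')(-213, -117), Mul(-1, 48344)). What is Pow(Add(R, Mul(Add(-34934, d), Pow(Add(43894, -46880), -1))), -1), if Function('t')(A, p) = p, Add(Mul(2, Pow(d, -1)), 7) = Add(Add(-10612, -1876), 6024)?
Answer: Rational(-9661203, 468117174437) ≈ -2.0638e-5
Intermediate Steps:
d = Rational(-2, 6471) (d = Mul(2, Pow(Add(-7, Add(Add(-10612, -1876), 6024)), -1)) = Mul(2, Pow(Add(-7, Add(-12488, 6024)), -1)) = Mul(2, Pow(Add(-7, -6464), -1)) = Mul(2, Pow(-6471, -1)) = Mul(2, Rational(-1, 6471)) = Rational(-2, 6471) ≈ -0.00030907)
R = -48465 (R = Add(-4, Add(-117, Mul(-1, 48344))) = Add(-4, Add(-117, -48344)) = Add(-4, -48461) = -48465)
Pow(Add(R, Mul(Add(-34934, d), Pow(Add(43894, -46880), -1))), -1) = Pow(Add(-48465, Mul(Add(-34934, Rational(-2, 6471)), Pow(Add(43894, -46880), -1))), -1) = Pow(Add(-48465, Mul(Rational(-226057916, 6471), Pow(-2986, -1))), -1) = Pow(Add(-48465, Mul(Rational(-226057916, 6471), Rational(-1, 2986))), -1) = Pow(Add(-48465, Rational(113028958, 9661203)), -1) = Pow(Rational(-468117174437, 9661203), -1) = Rational(-9661203, 468117174437)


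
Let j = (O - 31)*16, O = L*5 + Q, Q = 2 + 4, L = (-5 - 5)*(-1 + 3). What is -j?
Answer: 2000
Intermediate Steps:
L = -20 (L = -10*2 = -20)
Q = 6
O = -94 (O = -20*5 + 6 = -100 + 6 = -94)
j = -2000 (j = (-94 - 31)*16 = -125*16 = -2000)
-j = -1*(-2000) = 2000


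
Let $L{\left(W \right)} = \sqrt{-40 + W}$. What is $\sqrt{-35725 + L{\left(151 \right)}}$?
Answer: $\sqrt{-35725 + \sqrt{111}} \approx 188.98 i$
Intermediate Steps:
$\sqrt{-35725 + L{\left(151 \right)}} = \sqrt{-35725 + \sqrt{-40 + 151}} = \sqrt{-35725 + \sqrt{111}}$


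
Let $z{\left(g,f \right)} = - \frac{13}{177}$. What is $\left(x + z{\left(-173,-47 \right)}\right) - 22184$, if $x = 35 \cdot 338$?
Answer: $- \frac{1832671}{177} \approx -10354.0$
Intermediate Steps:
$z{\left(g,f \right)} = - \frac{13}{177}$ ($z{\left(g,f \right)} = \left(-13\right) \frac{1}{177} = - \frac{13}{177}$)
$x = 11830$
$\left(x + z{\left(-173,-47 \right)}\right) - 22184 = \left(11830 - \frac{13}{177}\right) - 22184 = \frac{2093897}{177} - 22184 = - \frac{1832671}{177}$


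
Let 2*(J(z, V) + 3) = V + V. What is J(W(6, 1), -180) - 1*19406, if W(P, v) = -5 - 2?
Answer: -19589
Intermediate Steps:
W(P, v) = -7
J(z, V) = -3 + V (J(z, V) = -3 + (V + V)/2 = -3 + (2*V)/2 = -3 + V)
J(W(6, 1), -180) - 1*19406 = (-3 - 180) - 1*19406 = -183 - 19406 = -19589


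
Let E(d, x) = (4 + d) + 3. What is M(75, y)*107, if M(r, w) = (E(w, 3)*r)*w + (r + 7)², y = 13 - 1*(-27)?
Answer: 15806468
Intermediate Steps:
y = 40 (y = 13 + 27 = 40)
E(d, x) = 7 + d
M(r, w) = (7 + r)² + r*w*(7 + w) (M(r, w) = ((7 + w)*r)*w + (r + 7)² = (r*(7 + w))*w + (7 + r)² = r*w*(7 + w) + (7 + r)² = (7 + r)² + r*w*(7 + w))
M(75, y)*107 = ((7 + 75)² + 75*40*(7 + 40))*107 = (82² + 75*40*47)*107 = (6724 + 141000)*107 = 147724*107 = 15806468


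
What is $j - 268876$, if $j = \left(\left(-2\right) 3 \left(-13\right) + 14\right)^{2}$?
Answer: $-260412$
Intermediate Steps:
$j = 8464$ ($j = \left(\left(-6\right) \left(-13\right) + 14\right)^{2} = \left(78 + 14\right)^{2} = 92^{2} = 8464$)
$j - 268876 = 8464 - 268876 = -260412$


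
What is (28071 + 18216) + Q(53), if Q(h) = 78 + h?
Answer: 46418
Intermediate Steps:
(28071 + 18216) + Q(53) = (28071 + 18216) + (78 + 53) = 46287 + 131 = 46418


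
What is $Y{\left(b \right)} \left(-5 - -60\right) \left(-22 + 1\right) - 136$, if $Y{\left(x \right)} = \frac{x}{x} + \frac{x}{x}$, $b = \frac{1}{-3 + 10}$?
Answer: $-2446$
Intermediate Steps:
$b = \frac{1}{7} \approx 0.14286$
$Y{\left(x \right)} = 2$ ($Y{\left(x \right)} = 1 + 1 = 2$)
$Y{\left(b \right)} \left(-5 - -60\right) \left(-22 + 1\right) - 136 = 2 \left(-5 - -60\right) \left(-22 + 1\right) - 136 = 2 \left(-5 + 60\right) \left(-21\right) - 136 = 2 \cdot 55 \left(-21\right) - 136 = 2 \left(-1155\right) - 136 = -2310 - 136 = -2446$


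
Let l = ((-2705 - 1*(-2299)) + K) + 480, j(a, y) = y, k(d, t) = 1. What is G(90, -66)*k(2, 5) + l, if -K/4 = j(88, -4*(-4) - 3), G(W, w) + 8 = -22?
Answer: -8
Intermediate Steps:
G(W, w) = -30 (G(W, w) = -8 - 22 = -30)
K = -52 (K = -4*(-4*(-4) - 3) = -4*(16 - 3) = -4*13 = -52)
l = 22 (l = ((-2705 - 1*(-2299)) - 52) + 480 = ((-2705 + 2299) - 52) + 480 = (-406 - 52) + 480 = -458 + 480 = 22)
G(90, -66)*k(2, 5) + l = -30*1 + 22 = -30 + 22 = -8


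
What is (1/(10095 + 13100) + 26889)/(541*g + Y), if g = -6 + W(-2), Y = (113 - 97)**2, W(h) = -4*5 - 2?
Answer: -9171917/5079705 ≈ -1.8056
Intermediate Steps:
W(h) = -22 (W(h) = -20 - 2 = -22)
Y = 256 (Y = 16**2 = 256)
g = -28 (g = -6 - 22 = -28)
(1/(10095 + 13100) + 26889)/(541*g + Y) = (1/(10095 + 13100) + 26889)/(541*(-28) + 256) = (1/23195 + 26889)/(-15148 + 256) = (1/23195 + 26889)/(-14892) = (623690356/23195)*(-1/14892) = -9171917/5079705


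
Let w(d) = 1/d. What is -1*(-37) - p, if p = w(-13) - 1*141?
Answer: 2315/13 ≈ 178.08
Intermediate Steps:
p = -1834/13 (p = 1/(-13) - 1*141 = -1/13 - 141 = -1834/13 ≈ -141.08)
-1*(-37) - p = -1*(-37) - 1*(-1834/13) = 37 + 1834/13 = 2315/13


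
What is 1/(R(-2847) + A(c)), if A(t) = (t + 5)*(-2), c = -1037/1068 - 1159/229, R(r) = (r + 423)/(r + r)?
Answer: 116049414/288954869 ≈ 0.40162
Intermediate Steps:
R(r) = (423 + r)/(2*r) (R(r) = (423 + r)/((2*r)) = (423 + r)*(1/(2*r)) = (423 + r)/(2*r))
c = -1475285/244572 (c = -1037*1/1068 - 1159*1/229 = -1037/1068 - 1159/229 = -1475285/244572 ≈ -6.0321)
A(t) = -10 - 2*t (A(t) = (5 + t)*(-2) = -10 - 2*t)
1/(R(-2847) + A(c)) = 1/((1/2)*(423 - 2847)/(-2847) + (-10 - 2*(-1475285/244572))) = 1/((1/2)*(-1/2847)*(-2424) + (-10 + 1475285/122286)) = 1/(404/949 + 252425/122286) = 1/(288954869/116049414) = 116049414/288954869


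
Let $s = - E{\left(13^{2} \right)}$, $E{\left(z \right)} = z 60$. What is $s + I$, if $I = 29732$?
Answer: $19592$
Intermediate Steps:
$E{\left(z \right)} = 60 z$
$s = -10140$ ($s = - 60 \cdot 13^{2} = - 60 \cdot 169 = \left(-1\right) 10140 = -10140$)
$s + I = -10140 + 29732 = 19592$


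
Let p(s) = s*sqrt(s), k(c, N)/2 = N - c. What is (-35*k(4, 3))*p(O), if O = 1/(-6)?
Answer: -35*I*sqrt(6)/18 ≈ -4.7629*I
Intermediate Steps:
O = -1/6 ≈ -0.16667
k(c, N) = -2*c + 2*N (k(c, N) = 2*(N - c) = -2*c + 2*N)
p(s) = s**(3/2)
(-35*k(4, 3))*p(O) = (-35*(-2*4 + 2*3))*(-1/6)**(3/2) = (-35*(-8 + 6))*(-I*sqrt(6)/36) = (-35*(-2))*(-I*sqrt(6)/36) = 70*(-I*sqrt(6)/36) = -35*I*sqrt(6)/18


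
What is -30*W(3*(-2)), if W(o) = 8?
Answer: -240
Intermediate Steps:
-30*W(3*(-2)) = -30*8 = -240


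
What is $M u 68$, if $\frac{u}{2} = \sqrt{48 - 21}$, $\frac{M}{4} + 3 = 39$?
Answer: $58752 \sqrt{3} \approx 1.0176 \cdot 10^{5}$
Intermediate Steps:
$M = 144$ ($M = -12 + 4 \cdot 39 = -12 + 156 = 144$)
$u = 6 \sqrt{3}$ ($u = 2 \sqrt{48 - 21} = 2 \sqrt{27} = 2 \cdot 3 \sqrt{3} = 6 \sqrt{3} \approx 10.392$)
$M u 68 = 144 \cdot 6 \sqrt{3} \cdot 68 = 864 \sqrt{3} \cdot 68 = 58752 \sqrt{3}$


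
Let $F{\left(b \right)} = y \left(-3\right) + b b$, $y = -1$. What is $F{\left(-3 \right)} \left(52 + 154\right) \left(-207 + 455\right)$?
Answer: $613056$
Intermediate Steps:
$F{\left(b \right)} = 3 + b^{2}$ ($F{\left(b \right)} = \left(-1\right) \left(-3\right) + b b = 3 + b^{2}$)
$F{\left(-3 \right)} \left(52 + 154\right) \left(-207 + 455\right) = \left(3 + \left(-3\right)^{2}\right) \left(52 + 154\right) \left(-207 + 455\right) = \left(3 + 9\right) 206 \cdot 248 = 12 \cdot 51088 = 613056$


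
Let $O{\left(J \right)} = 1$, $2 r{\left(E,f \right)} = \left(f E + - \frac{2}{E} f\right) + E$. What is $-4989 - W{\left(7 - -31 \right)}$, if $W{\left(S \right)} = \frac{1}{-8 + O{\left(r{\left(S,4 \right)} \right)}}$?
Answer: $- \frac{34922}{7} \approx -4988.9$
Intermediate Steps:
$r{\left(E,f \right)} = \frac{E}{2} + \frac{E f}{2} - \frac{f}{E}$ ($r{\left(E,f \right)} = \frac{\left(f E + - \frac{2}{E} f\right) + E}{2} = \frac{\left(E f - \frac{2 f}{E}\right) + E}{2} = \frac{E + E f - \frac{2 f}{E}}{2} = \frac{E}{2} + \frac{E f}{2} - \frac{f}{E}$)
$W{\left(S \right)} = - \frac{1}{7}$ ($W{\left(S \right)} = \frac{1}{-8 + 1} = \frac{1}{-7} = - \frac{1}{7}$)
$-4989 - W{\left(7 - -31 \right)} = -4989 - - \frac{1}{7} = -4989 + \frac{1}{7} = - \frac{34922}{7}$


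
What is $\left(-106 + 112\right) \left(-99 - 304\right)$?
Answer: $-2418$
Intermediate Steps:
$\left(-106 + 112\right) \left(-99 - 304\right) = 6 \left(-403\right) = -2418$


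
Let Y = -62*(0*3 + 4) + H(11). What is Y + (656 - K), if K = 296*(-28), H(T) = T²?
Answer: 8817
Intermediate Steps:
K = -8288
Y = -127 (Y = -62*(0*3 + 4) + 11² = -62*(0 + 4) + 121 = -62*4 + 121 = -248 + 121 = -127)
Y + (656 - K) = -127 + (656 - 1*(-8288)) = -127 + (656 + 8288) = -127 + 8944 = 8817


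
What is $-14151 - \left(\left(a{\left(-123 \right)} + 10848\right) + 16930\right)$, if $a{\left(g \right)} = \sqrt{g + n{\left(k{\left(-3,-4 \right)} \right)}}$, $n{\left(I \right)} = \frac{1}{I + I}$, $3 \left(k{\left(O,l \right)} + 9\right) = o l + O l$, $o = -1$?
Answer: $-41929 - \frac{3 i \sqrt{6622}}{22} \approx -41929.0 - 11.097 i$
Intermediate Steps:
$k{\left(O,l \right)} = -9 - \frac{l}{3} + \frac{O l}{3}$ ($k{\left(O,l \right)} = -9 + \frac{- l + O l}{3} = -9 + \left(- \frac{l}{3} + \frac{O l}{3}\right) = -9 - \frac{l}{3} + \frac{O l}{3}$)
$n{\left(I \right)} = \frac{1}{2 I}$
$a{\left(g \right)} = \sqrt{- \frac{3}{22} + g}$ ($a{\left(g \right)} = \sqrt{g + \frac{1}{2 \left(-9 - - \frac{4}{3} + \frac{1}{3} \left(-3\right) \left(-4\right)\right)}} = \sqrt{g + \frac{1}{2 \left(-9 + \frac{4}{3} + 4\right)}} = \sqrt{g + \frac{1}{2 \left(- \frac{11}{3}\right)}} = \sqrt{g + \frac{1}{2} \left(- \frac{3}{11}\right)} = \sqrt{g - \frac{3}{22}} = \sqrt{- \frac{3}{22} + g}$)
$-14151 - \left(\left(a{\left(-123 \right)} + 10848\right) + 16930\right) = -14151 - \left(\left(\frac{\sqrt{-66 + 484 \left(-123\right)}}{22} + 10848\right) + 16930\right) = -14151 - \left(\left(\frac{\sqrt{-66 - 59532}}{22} + 10848\right) + 16930\right) = -14151 - \left(\left(\frac{\sqrt{-59598}}{22} + 10848\right) + 16930\right) = -14151 - \left(\left(\frac{3 i \sqrt{6622}}{22} + 10848\right) + 16930\right) = -14151 - \left(\left(10848 + \frac{3 i \sqrt{6622}}{22}\right) + 16930\right) = -14151 - \left(27778 + \frac{3 i \sqrt{6622}}{22}\right) = -41929 - \frac{3 i \sqrt{6622}}{22}$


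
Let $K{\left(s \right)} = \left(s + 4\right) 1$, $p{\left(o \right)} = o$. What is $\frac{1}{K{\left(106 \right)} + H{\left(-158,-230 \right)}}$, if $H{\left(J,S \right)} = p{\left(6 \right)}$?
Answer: $\frac{1}{116} \approx 0.0086207$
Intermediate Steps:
$H{\left(J,S \right)} = 6$
$K{\left(s \right)} = 4 + s$ ($K{\left(s \right)} = \left(4 + s\right) 1 = 4 + s$)
$\frac{1}{K{\left(106 \right)} + H{\left(-158,-230 \right)}} = \frac{1}{\left(4 + 106\right) + 6} = \frac{1}{110 + 6} = \frac{1}{116}$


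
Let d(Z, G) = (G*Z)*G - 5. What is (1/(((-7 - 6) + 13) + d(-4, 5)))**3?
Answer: -1/1157625 ≈ -8.6384e-7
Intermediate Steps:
d(Z, G) = -5 + Z*G**2 (d(Z, G) = Z*G**2 - 5 = -5 + Z*G**2)
(1/(((-7 - 6) + 13) + d(-4, 5)))**3 = (1/(((-7 - 6) + 13) + (-5 - 4*5**2)))**3 = (1/((-13 + 13) + (-5 - 4*25)))**3 = (1/(0 + (-5 - 100)))**3 = (1/(0 - 105))**3 = (1/(-105))**3 = (-1/105)**3 = -1/1157625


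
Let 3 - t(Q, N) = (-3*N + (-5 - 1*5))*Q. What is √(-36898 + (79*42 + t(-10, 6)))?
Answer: I*√33857 ≈ 184.0*I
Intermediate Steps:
t(Q, N) = 3 - Q*(-10 - 3*N) (t(Q, N) = 3 - (-3*N + (-5 - 1*5))*Q = 3 - (-3*N + (-5 - 5))*Q = 3 - (-3*N - 10)*Q = 3 - (-10 - 3*N)*Q = 3 - Q*(-10 - 3*N))
√(-36898 + (79*42 + t(-10, 6))) = √(-36898 + (79*42 + (3 + 10*(-10) + 3*6*(-10)))) = √(-36898 + (3318 + (3 - 100 - 180))) = √(-36898 + (3318 - 277)) = √(-36898 + 3041) = √(-33857) = I*√33857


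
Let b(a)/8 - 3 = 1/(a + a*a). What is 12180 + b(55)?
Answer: 4698541/385 ≈ 12204.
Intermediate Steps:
b(a) = 24 + 8/(a + a**2) (b(a) = 24 + 8/(a + a*a) = 24 + 8/(a + a**2))
12180 + b(55) = 12180 + 8*(1 + 3*55 + 3*55**2)/(55*(1 + 55)) = 12180 + 8*(1/55)*(1 + 165 + 3*3025)/56 = 12180 + 8*(1/55)*(1/56)*(1 + 165 + 9075) = 12180 + 8*(1/55)*(1/56)*9241 = 12180 + 9241/385 = 4698541/385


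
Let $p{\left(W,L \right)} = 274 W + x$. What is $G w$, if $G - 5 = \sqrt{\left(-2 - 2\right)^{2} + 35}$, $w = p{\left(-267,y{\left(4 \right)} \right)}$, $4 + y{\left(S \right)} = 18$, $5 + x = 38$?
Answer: $-365625 - 73125 \sqrt{51} \approx -8.8784 \cdot 10^{5}$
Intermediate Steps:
$x = 33$ ($x = -5 + 38 = 33$)
$y{\left(S \right)} = 14$ ($y{\left(S \right)} = -4 + 18 = 14$)
$p{\left(W,L \right)} = 33 + 274 W$ ($p{\left(W,L \right)} = 274 W + 33 = 33 + 274 W$)
$w = -73125$ ($w = 33 + 274 \left(-267\right) = 33 - 73158 = -73125$)
$G = 5 + \sqrt{51}$ ($G = 5 + \sqrt{\left(-2 - 2\right)^{2} + 35} = 5 + \sqrt{\left(-4\right)^{2} + 35} = 5 + \sqrt{16 + 35} = 5 + \sqrt{51} \approx 12.141$)
$G w = \left(5 + \sqrt{51}\right) \left(-73125\right) = -365625 - 73125 \sqrt{51}$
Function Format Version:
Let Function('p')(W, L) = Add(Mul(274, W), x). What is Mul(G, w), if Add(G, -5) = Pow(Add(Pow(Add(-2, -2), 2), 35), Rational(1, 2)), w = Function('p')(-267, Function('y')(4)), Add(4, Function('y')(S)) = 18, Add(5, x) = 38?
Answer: Add(-365625, Mul(-73125, Pow(51, Rational(1, 2)))) ≈ -8.8784e+5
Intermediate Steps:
x = 33 (x = Add(-5, 38) = 33)
Function('y')(S) = 14 (Function('y')(S) = Add(-4, 18) = 14)
Function('p')(W, L) = Add(33, Mul(274, W)) (Function('p')(W, L) = Add(Mul(274, W), 33) = Add(33, Mul(274, W)))
w = -73125 (w = Add(33, Mul(274, -267)) = Add(33, -73158) = -73125)
G = Add(5, Pow(51, Rational(1, 2))) (G = Add(5, Pow(Add(Pow(Add(-2, -2), 2), 35), Rational(1, 2))) = Add(5, Pow(Add(Pow(-4, 2), 35), Rational(1, 2))) = Add(5, Pow(Add(16, 35), Rational(1, 2))) = Add(5, Pow(51, Rational(1, 2))) ≈ 12.141)
Mul(G, w) = Mul(Add(5, Pow(51, Rational(1, 2))), -73125) = Add(-365625, Mul(-73125, Pow(51, Rational(1, 2))))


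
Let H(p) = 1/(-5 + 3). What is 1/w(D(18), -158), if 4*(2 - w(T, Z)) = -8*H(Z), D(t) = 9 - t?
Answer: 1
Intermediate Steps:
H(p) = -½ (H(p) = 1/(-2) = -½)
w(T, Z) = 1 (w(T, Z) = 2 - (-2)*(-1)/2 = 2 - ¼*4 = 2 - 1 = 1)
1/w(D(18), -158) = 1/1 = 1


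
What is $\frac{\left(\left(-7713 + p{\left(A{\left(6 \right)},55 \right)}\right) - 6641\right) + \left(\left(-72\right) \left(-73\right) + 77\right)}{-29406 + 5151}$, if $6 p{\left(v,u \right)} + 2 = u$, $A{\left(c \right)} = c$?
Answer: $\frac{54073}{145530} \approx 0.37156$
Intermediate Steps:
$p{\left(v,u \right)} = - \frac{1}{3} + \frac{u}{6}$
$\frac{\left(\left(-7713 + p{\left(A{\left(6 \right)},55 \right)}\right) - 6641\right) + \left(\left(-72\right) \left(-73\right) + 77\right)}{-29406 + 5151} = \frac{\left(\left(-7713 + \left(- \frac{1}{3} + \frac{1}{6} \cdot 55\right)\right) - 6641\right) + \left(\left(-72\right) \left(-73\right) + 77\right)}{-29406 + 5151} = \frac{\left(\left(-7713 + \left(- \frac{1}{3} + \frac{55}{6}\right)\right) - 6641\right) + \left(5256 + 77\right)}{-24255} = \left(\left(\left(-7713 + \frac{53}{6}\right) - 6641\right) + 5333\right) \left(- \frac{1}{24255}\right) = \left(\left(- \frac{46225}{6} - 6641\right) + 5333\right) \left(- \frac{1}{24255}\right) = \left(- \frac{86071}{6} + 5333\right) \left(- \frac{1}{24255}\right) = \left(- \frac{54073}{6}\right) \left(- \frac{1}{24255}\right) = \frac{54073}{145530}$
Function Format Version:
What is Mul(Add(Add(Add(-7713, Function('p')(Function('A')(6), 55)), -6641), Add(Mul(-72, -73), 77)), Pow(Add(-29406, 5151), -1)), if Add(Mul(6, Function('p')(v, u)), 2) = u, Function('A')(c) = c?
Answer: Rational(54073, 145530) ≈ 0.37156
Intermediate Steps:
Function('p')(v, u) = Add(Rational(-1, 3), Mul(Rational(1, 6), u))
Mul(Add(Add(Add(-7713, Function('p')(Function('A')(6), 55)), -6641), Add(Mul(-72, -73), 77)), Pow(Add(-29406, 5151), -1)) = Mul(Add(Add(Add(-7713, Add(Rational(-1, 3), Mul(Rational(1, 6), 55))), -6641), Add(Mul(-72, -73), 77)), Pow(Add(-29406, 5151), -1)) = Mul(Add(Add(Add(-7713, Add(Rational(-1, 3), Rational(55, 6))), -6641), Add(5256, 77)), Pow(-24255, -1)) = Mul(Add(Add(Add(-7713, Rational(53, 6)), -6641), 5333), Rational(-1, 24255)) = Mul(Add(Add(Rational(-46225, 6), -6641), 5333), Rational(-1, 24255)) = Mul(Add(Rational(-86071, 6), 5333), Rational(-1, 24255)) = Mul(Rational(-54073, 6), Rational(-1, 24255)) = Rational(54073, 145530)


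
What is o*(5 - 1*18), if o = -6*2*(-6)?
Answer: -936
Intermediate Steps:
o = 72 (o = -12*(-6) = 72)
o*(5 - 1*18) = 72*(5 - 1*18) = 72*(5 - 18) = 72*(-13) = -936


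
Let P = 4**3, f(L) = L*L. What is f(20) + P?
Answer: 464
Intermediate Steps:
f(L) = L**2
P = 64
f(20) + P = 20**2 + 64 = 400 + 64 = 464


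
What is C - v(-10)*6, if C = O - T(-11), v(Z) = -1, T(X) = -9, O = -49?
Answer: -34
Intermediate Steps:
C = -40 (C = -49 - 1*(-9) = -49 + 9 = -40)
C - v(-10)*6 = -40 - (-1)*6 = -40 - 1*(-6) = -40 + 6 = -34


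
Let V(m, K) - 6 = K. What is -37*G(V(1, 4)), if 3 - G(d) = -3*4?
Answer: -555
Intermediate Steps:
V(m, K) = 6 + K
G(d) = 15 (G(d) = 3 - (-3)*4 = 3 - 1*(-12) = 3 + 12 = 15)
-37*G(V(1, 4)) = -37*15 = -555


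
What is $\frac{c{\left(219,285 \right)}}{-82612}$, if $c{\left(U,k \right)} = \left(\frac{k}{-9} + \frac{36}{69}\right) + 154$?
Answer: $- \frac{8477}{5700228} \approx -0.0014871$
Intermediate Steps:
$c{\left(U,k \right)} = \frac{3554}{23} - \frac{k}{9}$ ($c{\left(U,k \right)} = \left(k \left(- \frac{1}{9}\right) + 36 \cdot \frac{1}{69}\right) + 154 = \left(- \frac{k}{9} + \frac{12}{23}\right) + 154 = \left(\frac{12}{23} - \frac{k}{9}\right) + 154 = \frac{3554}{23} - \frac{k}{9}$)
$\frac{c{\left(219,285 \right)}}{-82612} = \frac{\frac{3554}{23} - \frac{95}{3}}{-82612} = \left(\frac{3554}{23} - \frac{95}{3}\right) \left(- \frac{1}{82612}\right) = \frac{8477}{69} \left(- \frac{1}{82612}\right) = - \frac{8477}{5700228}$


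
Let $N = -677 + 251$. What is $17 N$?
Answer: $-7242$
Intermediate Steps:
$N = -426$
$17 N = 17 \left(-426\right) = -7242$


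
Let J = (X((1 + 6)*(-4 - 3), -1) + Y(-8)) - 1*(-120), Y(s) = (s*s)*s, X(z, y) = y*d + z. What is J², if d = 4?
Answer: 198025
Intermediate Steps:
X(z, y) = z + 4*y (X(z, y) = y*4 + z = 4*y + z = z + 4*y)
Y(s) = s³ (Y(s) = s²*s = s³)
J = -445 (J = (((1 + 6)*(-4 - 3) + 4*(-1)) + (-8)³) - 1*(-120) = ((7*(-7) - 4) - 512) + 120 = ((-49 - 4) - 512) + 120 = (-53 - 512) + 120 = -565 + 120 = -445)
J² = (-445)² = 198025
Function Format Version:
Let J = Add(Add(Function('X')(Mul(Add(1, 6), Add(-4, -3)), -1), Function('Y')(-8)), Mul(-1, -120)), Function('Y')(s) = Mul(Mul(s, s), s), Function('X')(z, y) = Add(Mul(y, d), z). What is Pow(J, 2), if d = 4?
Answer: 198025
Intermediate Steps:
Function('X')(z, y) = Add(z, Mul(4, y)) (Function('X')(z, y) = Add(Mul(y, 4), z) = Add(Mul(4, y), z) = Add(z, Mul(4, y)))
Function('Y')(s) = Pow(s, 3) (Function('Y')(s) = Mul(Pow(s, 2), s) = Pow(s, 3))
J = -445 (J = Add(Add(Add(Mul(Add(1, 6), Add(-4, -3)), Mul(4, -1)), Pow(-8, 3)), Mul(-1, -120)) = Add(Add(Add(Mul(7, -7), -4), -512), 120) = Add(Add(Add(-49, -4), -512), 120) = Add(Add(-53, -512), 120) = Add(-565, 120) = -445)
Pow(J, 2) = Pow(-445, 2) = 198025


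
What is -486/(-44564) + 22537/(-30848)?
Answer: -247336685/343677568 ≈ -0.71968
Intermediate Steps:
-486/(-44564) + 22537/(-30848) = -486*(-1/44564) + 22537*(-1/30848) = 243/22282 - 22537/30848 = -247336685/343677568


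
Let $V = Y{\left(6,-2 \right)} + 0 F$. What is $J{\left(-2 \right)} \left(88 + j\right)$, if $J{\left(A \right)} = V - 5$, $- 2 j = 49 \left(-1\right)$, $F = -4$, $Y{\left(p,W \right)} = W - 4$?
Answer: $- \frac{2475}{2} \approx -1237.5$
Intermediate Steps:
$Y{\left(p,W \right)} = -4 + W$
$V = -6$ ($V = \left(-4 - 2\right) + 0 \left(-4\right) = -6 + 0 = -6$)
$j = \frac{49}{2}$ ($j = - \frac{49 \left(-1\right)}{2} = \left(- \frac{1}{2}\right) \left(-49\right) = \frac{49}{2} \approx 24.5$)
$J{\left(A \right)} = -11$ ($J{\left(A \right)} = -6 - 5 = -11$)
$J{\left(-2 \right)} \left(88 + j\right) = - 11 \left(88 + \frac{49}{2}\right) = \left(-11\right) \frac{225}{2} = - \frac{2475}{2}$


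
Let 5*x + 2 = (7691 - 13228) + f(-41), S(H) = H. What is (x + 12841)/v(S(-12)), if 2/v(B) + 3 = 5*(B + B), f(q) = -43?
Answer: -7210629/10 ≈ -7.2106e+5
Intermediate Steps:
x = -5582/5 (x = -2/5 + ((7691 - 13228) - 43)/5 = -2/5 + (-5537 - 43)/5 = -2/5 + (1/5)*(-5580) = -2/5 - 1116 = -5582/5 ≈ -1116.4)
v(B) = 2/(-3 + 10*B) (v(B) = 2/(-3 + 5*(B + B)) = 2/(-3 + 5*(2*B)) = 2/(-3 + 10*B))
(x + 12841)/v(S(-12)) = (-5582/5 + 12841)/((2/(-3 + 10*(-12)))) = 58623/(5*((2/(-3 - 120)))) = 58623/(5*((2/(-123)))) = 58623/(5*((2*(-1/123)))) = 58623/(5*(-2/123)) = (58623/5)*(-123/2) = -7210629/10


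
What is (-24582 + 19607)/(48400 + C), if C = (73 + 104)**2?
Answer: -4975/79729 ≈ -0.062399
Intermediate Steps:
C = 31329 (C = 177**2 = 31329)
(-24582 + 19607)/(48400 + C) = (-24582 + 19607)/(48400 + 31329) = -4975/79729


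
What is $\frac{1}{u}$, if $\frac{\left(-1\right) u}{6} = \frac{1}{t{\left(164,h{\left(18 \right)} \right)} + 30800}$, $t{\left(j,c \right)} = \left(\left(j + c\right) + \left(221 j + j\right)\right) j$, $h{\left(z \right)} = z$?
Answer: $-1005260$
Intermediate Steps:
$t{\left(j,c \right)} = j \left(c + 223 j\right)$ ($t{\left(j,c \right)} = \left(\left(c + j\right) + 222 j\right) j = \left(c + 223 j\right) j = j \left(c + 223 j\right)$)
$u = - \frac{1}{1005260}$ ($u = - \frac{6}{164 \left(18 + 223 \cdot 164\right) + 30800} = - \frac{6}{164 \left(18 + 36572\right) + 30800} = - \frac{6}{164 \cdot 36590 + 30800} = - \frac{6}{6000760 + 30800} = - \frac{6}{6031560} = \left(-6\right) \frac{1}{6031560} = - \frac{1}{1005260} \approx -9.9477 \cdot 10^{-7}$)
$\frac{1}{u} = \frac{1}{- \frac{1}{1005260}} = -1005260$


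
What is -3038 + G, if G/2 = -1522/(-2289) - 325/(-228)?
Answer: -263887669/86982 ≈ -3033.8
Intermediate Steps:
G = 363647/86982 (G = 2*(-1522/(-2289) - 325/(-228)) = 2*(-1522*(-1/2289) - 325*(-1/228)) = 2*(1522/2289 + 325/228) = 2*(363647/173964) = 363647/86982 ≈ 4.1807)
-3038 + G = -3038 + 363647/86982 = -263887669/86982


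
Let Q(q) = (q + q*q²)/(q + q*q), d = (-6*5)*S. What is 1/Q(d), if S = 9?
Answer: -269/72901 ≈ -0.0036899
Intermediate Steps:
d = -270 (d = -6*5*9 = -30*9 = -270)
Q(q) = (q + q³)/(q + q²)
1/Q(d) = 1/((1 + (-270)²)/(1 - 270)) = 1/((1 + 72900)/(-269)) = 1/(-1/269*72901) = 1/(-72901/269) = -269/72901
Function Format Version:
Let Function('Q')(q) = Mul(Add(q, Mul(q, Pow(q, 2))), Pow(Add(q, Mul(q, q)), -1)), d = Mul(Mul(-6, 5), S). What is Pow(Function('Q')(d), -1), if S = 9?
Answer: Rational(-269, 72901) ≈ -0.0036899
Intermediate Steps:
d = -270 (d = Mul(Mul(-6, 5), 9) = Mul(-30, 9) = -270)
Function('Q')(q) = Mul(Pow(Add(q, Pow(q, 2)), -1), Add(q, Pow(q, 3))) (Function('Q')(q) = Mul(Add(q, Pow(q, 3)), Pow(Add(q, Pow(q, 2)), -1)) = Mul(Pow(Add(q, Pow(q, 2)), -1), Add(q, Pow(q, 3))))
Pow(Function('Q')(d), -1) = Pow(Mul(Pow(Add(1, -270), -1), Add(1, Pow(-270, 2))), -1) = Pow(Mul(Pow(-269, -1), Add(1, 72900)), -1) = Pow(Mul(Rational(-1, 269), 72901), -1) = Pow(Rational(-72901, 269), -1) = Rational(-269, 72901)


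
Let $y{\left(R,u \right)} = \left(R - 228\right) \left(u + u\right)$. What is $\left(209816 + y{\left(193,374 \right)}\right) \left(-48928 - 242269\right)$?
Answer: $-53474252292$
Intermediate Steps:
$y{\left(R,u \right)} = 2 u \left(-228 + R\right)$ ($y{\left(R,u \right)} = \left(-228 + R\right) 2 u = 2 u \left(-228 + R\right)$)
$\left(209816 + y{\left(193,374 \right)}\right) \left(-48928 - 242269\right) = \left(209816 + 2 \cdot 374 \left(-228 + 193\right)\right) \left(-48928 - 242269\right) = \left(209816 + 2 \cdot 374 \left(-35\right)\right) \left(-291197\right) = \left(209816 - 26180\right) \left(-291197\right) = 183636 \left(-291197\right) = -53474252292$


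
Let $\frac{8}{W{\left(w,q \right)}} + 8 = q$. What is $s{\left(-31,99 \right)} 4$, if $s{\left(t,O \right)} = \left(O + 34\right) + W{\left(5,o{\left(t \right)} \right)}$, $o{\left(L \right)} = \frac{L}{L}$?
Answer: $\frac{3692}{7} \approx 527.43$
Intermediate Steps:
$o{\left(L \right)} = 1$
$W{\left(w,q \right)} = \frac{8}{-8 + q}$
$s{\left(t,O \right)} = \frac{230}{7} + O$ ($s{\left(t,O \right)} = \left(O + 34\right) + \frac{8}{-8 + 1} = \left(34 + O\right) + \frac{8}{-7} = \left(34 + O\right) + 8 \left(- \frac{1}{7}\right) = \left(34 + O\right) - \frac{8}{7} = \frac{230}{7} + O$)
$s{\left(-31,99 \right)} 4 = \left(\frac{230}{7} + 99\right) 4 = \frac{923}{7} \cdot 4 = \frac{3692}{7}$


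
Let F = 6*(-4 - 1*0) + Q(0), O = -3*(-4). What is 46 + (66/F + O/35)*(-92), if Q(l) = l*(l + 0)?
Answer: 9361/35 ≈ 267.46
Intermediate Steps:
O = 12
Q(l) = l**2 (Q(l) = l*l = l**2)
F = -24 (F = 6*(-4 - 1*0) + 0**2 = 6*(-4 + 0) + 0 = 6*(-4) + 0 = -24 + 0 = -24)
46 + (66/F + O/35)*(-92) = 46 + (66/(-24) + 12/35)*(-92) = 46 + (66*(-1/24) + 12*(1/35))*(-92) = 46 + (-11/4 + 12/35)*(-92) = 46 - 337/140*(-92) = 46 + 7751/35 = 9361/35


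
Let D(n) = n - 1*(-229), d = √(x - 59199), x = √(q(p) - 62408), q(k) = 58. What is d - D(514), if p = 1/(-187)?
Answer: -743 + √(-59199 + 5*I*√2494) ≈ -742.49 + 243.31*I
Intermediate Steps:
p = -1/187 ≈ -0.0053476
x = 5*I*√2494 (x = √(58 - 62408) = √(-62350) = 5*I*√2494 ≈ 249.7*I)
d = √(-59199 + 5*I*√2494) (d = √(5*I*√2494 - 59199) = √(-59199 + 5*I*√2494) ≈ 0.5131 + 243.31*I)
D(n) = 229 + n (D(n) = n + 229 = 229 + n)
d - D(514) = √(-59199 + 5*I*√2494) - (229 + 514) = √(-59199 + 5*I*√2494) - 1*743 = √(-59199 + 5*I*√2494) - 743 = -743 + √(-59199 + 5*I*√2494)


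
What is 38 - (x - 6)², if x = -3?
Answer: -43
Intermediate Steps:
38 - (x - 6)² = 38 - (-3 - 6)² = 38 - 1*(-9)² = 38 - 1*81 = 38 - 81 = -43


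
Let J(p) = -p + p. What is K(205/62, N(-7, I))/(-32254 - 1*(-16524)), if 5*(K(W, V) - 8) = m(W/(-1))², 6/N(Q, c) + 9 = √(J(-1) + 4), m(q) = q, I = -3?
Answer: -39157/60466120 ≈ -0.00064759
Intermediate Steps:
J(p) = 0
N(Q, c) = -6/7 (N(Q, c) = 6/(-9 + √(0 + 4)) = 6/(-9 + √4) = 6/(-9 + 2) = 6/(-7) = 6*(-⅐) = -6/7)
K(W, V) = 8 + W²/5 (K(W, V) = 8 + (W/(-1))²/5 = 8 + (W*(-1))²/5 = 8 + (-W)²/5 = 8 + W²/5)
K(205/62, N(-7, I))/(-32254 - 1*(-16524)) = (8 + (205/62)²/5)/(-32254 - 1*(-16524)) = (8 + (205*(1/62))²/5)/(-32254 + 16524) = (8 + (205/62)²/5)/(-15730) = (8 + (⅕)*(42025/3844))*(-1/15730) = (8 + 8405/3844)*(-1/15730) = (39157/3844)*(-1/15730) = -39157/60466120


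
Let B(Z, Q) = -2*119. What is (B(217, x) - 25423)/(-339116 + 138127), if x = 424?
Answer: 25661/200989 ≈ 0.12767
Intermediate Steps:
B(Z, Q) = -238
(B(217, x) - 25423)/(-339116 + 138127) = (-238 - 25423)/(-339116 + 138127) = -25661/(-200989) = -25661*(-1/200989) = 25661/200989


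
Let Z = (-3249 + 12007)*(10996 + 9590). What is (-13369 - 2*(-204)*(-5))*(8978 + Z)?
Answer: -2778260666894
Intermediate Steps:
Z = 180292188 (Z = 8758*20586 = 180292188)
(-13369 - 2*(-204)*(-5))*(8978 + Z) = (-13369 - 2*(-204)*(-5))*(8978 + 180292188) = (-13369 + 408*(-5))*180301166 = (-13369 - 2040)*180301166 = -15409*180301166 = -2778260666894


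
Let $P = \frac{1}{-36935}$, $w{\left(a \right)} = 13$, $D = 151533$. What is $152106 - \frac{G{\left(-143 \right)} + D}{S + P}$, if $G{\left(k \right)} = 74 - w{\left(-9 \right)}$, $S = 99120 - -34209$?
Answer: $\frac{374520701952347}{2462253307} \approx 1.521 \cdot 10^{5}$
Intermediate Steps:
$S = 133329$ ($S = 99120 + 34209 = 133329$)
$P = - \frac{1}{36935} \approx -2.7075 \cdot 10^{-5}$
$G{\left(k \right)} = 61$ ($G{\left(k \right)} = 74 - 13 = 61$)
$152106 - \frac{G{\left(-143 \right)} + D}{S + P} = 152106 - \frac{61 + 151533}{133329 - \frac{1}{36935}} = 152106 - \frac{151594}{\frac{4924506614}{36935}} = 152106 - 151594 \cdot \frac{36935}{4924506614} = 152106 - \frac{2799562195}{2462253307} = \frac{374520701952347}{2462253307}$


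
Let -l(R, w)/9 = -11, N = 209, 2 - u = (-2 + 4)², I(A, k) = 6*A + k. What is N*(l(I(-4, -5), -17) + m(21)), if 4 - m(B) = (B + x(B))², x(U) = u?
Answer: -53922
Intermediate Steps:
I(A, k) = k + 6*A
u = -2 (u = 2 - (-2 + 4)² = 2 - 1*2² = 2 - 1*4 = 2 - 4 = -2)
x(U) = -2
l(R, w) = 99 (l(R, w) = -9*(-11) = 99)
m(B) = 4 - (-2 + B)² (m(B) = 4 - (B - 2)² = 4 - (-2 + B)²)
N*(l(I(-4, -5), -17) + m(21)) = 209*(99 + 21*(4 - 1*21)) = 209*(99 + 21*(4 - 21)) = 209*(99 + 21*(-17)) = 209*(99 - 357) = 209*(-258) = -53922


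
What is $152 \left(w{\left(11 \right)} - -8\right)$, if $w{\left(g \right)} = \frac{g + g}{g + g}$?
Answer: $1368$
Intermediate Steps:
$w{\left(g \right)} = 1$ ($w{\left(g \right)} = \frac{2 g}{2 g} = 2 g \frac{1}{2 g} = 1$)
$152 \left(w{\left(11 \right)} - -8\right) = 152 \left(1 - -8\right) = 152 \left(1 + \left(-53 + 61\right)\right) = 152 \left(1 + 8\right) = 152 \cdot 9 = 1368$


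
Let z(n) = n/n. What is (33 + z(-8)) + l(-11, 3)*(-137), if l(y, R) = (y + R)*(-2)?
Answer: -2158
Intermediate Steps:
l(y, R) = -2*R - 2*y (l(y, R) = (R + y)*(-2) = -2*R - 2*y)
z(n) = 1
(33 + z(-8)) + l(-11, 3)*(-137) = (33 + 1) + (-2*3 - 2*(-11))*(-137) = 34 + (-6 + 22)*(-137) = 34 + 16*(-137) = 34 - 2192 = -2158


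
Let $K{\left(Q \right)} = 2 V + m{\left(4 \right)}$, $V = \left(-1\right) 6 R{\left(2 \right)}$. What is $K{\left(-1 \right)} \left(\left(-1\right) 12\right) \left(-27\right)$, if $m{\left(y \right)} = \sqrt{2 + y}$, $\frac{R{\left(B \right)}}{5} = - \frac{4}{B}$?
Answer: $38880 + 324 \sqrt{6} \approx 39674.0$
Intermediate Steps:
$R{\left(B \right)} = - \frac{20}{B}$ ($R{\left(B \right)} = 5 \left(- \frac{4}{B}\right) = - \frac{20}{B}$)
$V = 60$ ($V = \left(-1\right) 6 \left(- \frac{20}{2}\right) = - 6 \left(\left(-20\right) \frac{1}{2}\right) = \left(-6\right) \left(-10\right) = 60$)
$K{\left(Q \right)} = 120 + \sqrt{6}$ ($K{\left(Q \right)} = 2 \cdot 60 + \sqrt{2 + 4} = 120 + \sqrt{6}$)
$K{\left(-1 \right)} \left(\left(-1\right) 12\right) \left(-27\right) = \left(120 + \sqrt{6}\right) \left(\left(-1\right) 12\right) \left(-27\right) = \left(120 + \sqrt{6}\right) \left(-12\right) \left(-27\right) = \left(-1440 - 12 \sqrt{6}\right) \left(-27\right) = 38880 + 324 \sqrt{6}$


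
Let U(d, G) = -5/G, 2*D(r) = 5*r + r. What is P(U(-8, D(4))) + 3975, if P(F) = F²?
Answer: 572425/144 ≈ 3975.2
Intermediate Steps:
D(r) = 3*r (D(r) = (5*r + r)/2 = (6*r)/2 = 3*r)
P(U(-8, D(4))) + 3975 = (-5/(3*4))² + 3975 = (-5/12)² + 3975 = 25/144 + 3975 = 572425/144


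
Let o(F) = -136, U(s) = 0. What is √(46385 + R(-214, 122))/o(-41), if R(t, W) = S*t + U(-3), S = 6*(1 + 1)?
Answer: -√43817/136 ≈ -1.5392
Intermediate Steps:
S = 12 (S = 6*2 = 12)
R(t, W) = 12*t (R(t, W) = 12*t + 0 = 12*t)
√(46385 + R(-214, 122))/o(-41) = √(46385 + 12*(-214))/(-136) = √(46385 - 2568)*(-1/136) = √43817*(-1/136) = -√43817/136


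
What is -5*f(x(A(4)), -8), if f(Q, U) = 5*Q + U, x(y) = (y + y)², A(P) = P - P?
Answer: 40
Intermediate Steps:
A(P) = 0
x(y) = 4*y² (x(y) = (2*y)² = 4*y²)
f(Q, U) = U + 5*Q
-5*f(x(A(4)), -8) = -5*(-8 + 5*(4*0²)) = -5*(-8 + 5*(4*0)) = -5*(-8 + 5*0) = -5*(-8 + 0) = -5*(-8) = 40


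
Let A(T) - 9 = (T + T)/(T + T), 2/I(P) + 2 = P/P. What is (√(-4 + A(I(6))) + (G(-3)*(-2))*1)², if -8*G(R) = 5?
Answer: 121/16 + 5*√6/2 ≈ 13.686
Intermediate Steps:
G(R) = -5/8 (G(R) = -⅛*5 = -5/8)
I(P) = -2 (I(P) = 2/(-2 + P/P) = 2/(-2 + 1) = 2/(-1) = 2*(-1) = -2)
A(T) = 10 (A(T) = 9 + (T + T)/(T + T) = 9 + (2*T)/((2*T)) = 9 + (2*T)*(1/(2*T)) = 9 + 1 = 10)
(√(-4 + A(I(6))) + (G(-3)*(-2))*1)² = (√(-4 + 10) - 5/8*(-2)*1)² = (√6 + (5/4)*1)² = (√6 + 5/4)² = (5/4 + √6)²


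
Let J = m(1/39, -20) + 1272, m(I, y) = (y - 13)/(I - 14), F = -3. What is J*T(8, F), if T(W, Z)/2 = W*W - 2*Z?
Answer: 19446756/109 ≈ 1.7841e+5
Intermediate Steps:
T(W, Z) = -4*Z + 2*W² (T(W, Z) = 2*(W*W - 2*Z) = 2*(W² - 2*Z) = -4*Z + 2*W²)
m(I, y) = (-13 + y)/(-14 + I)
J = 694527/545 (J = (-13 - 20)/(-14 + 1/39) + 1272 = -33/(-14 + 1/39) + 1272 = -33/(-545/39) + 1272 = -39/545*(-33) + 1272 = 1287/545 + 1272 = 694527/545 ≈ 1274.4)
J*T(8, F) = 694527*(-4*(-3) + 2*8²)/545 = 694527*(12 + 2*64)/545 = 694527*(12 + 128)/545 = (694527/545)*140 = 19446756/109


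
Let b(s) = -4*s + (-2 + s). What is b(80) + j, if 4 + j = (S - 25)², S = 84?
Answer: 3235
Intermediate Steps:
b(s) = -2 - 3*s
j = 3477 (j = -4 + (84 - 25)² = -4 + 59² = -4 + 3481 = 3477)
b(80) + j = (-2 - 3*80) + 3477 = (-2 - 240) + 3477 = -242 + 3477 = 3235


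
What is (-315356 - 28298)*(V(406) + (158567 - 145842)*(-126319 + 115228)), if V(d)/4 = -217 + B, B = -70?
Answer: 48501305905442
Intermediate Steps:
V(d) = -1148 (V(d) = 4*(-217 - 70) = 4*(-287) = -1148)
(-315356 - 28298)*(V(406) + (158567 - 145842)*(-126319 + 115228)) = (-315356 - 28298)*(-1148 + (158567 - 145842)*(-126319 + 115228)) = -343654*(-1148 + 12725*(-11091)) = -343654*(-1148 - 141132975) = -343654*(-141134123) = 48501305905442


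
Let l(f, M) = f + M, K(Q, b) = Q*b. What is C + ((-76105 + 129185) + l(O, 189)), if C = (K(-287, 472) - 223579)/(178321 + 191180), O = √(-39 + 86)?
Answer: 6560863242/123167 + √47 ≈ 53275.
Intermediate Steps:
O = √47 ≈ 6.8557
l(f, M) = M + f
C = -119681/123167 (C = (-287*472 - 223579)/(178321 + 191180) = (-135464 - 223579)/369501 = -359043*1/369501 = -119681/123167 ≈ -0.97170)
C + ((-76105 + 129185) + l(O, 189)) = -119681/123167 + ((-76105 + 129185) + (189 + √47)) = -119681/123167 + (53080 + (189 + √47)) = -119681/123167 + (53269 + √47) = 6560863242/123167 + √47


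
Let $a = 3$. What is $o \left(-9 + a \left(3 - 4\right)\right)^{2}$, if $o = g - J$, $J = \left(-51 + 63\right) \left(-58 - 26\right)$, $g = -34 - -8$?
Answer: $141408$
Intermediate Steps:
$g = -26$ ($g = -34 + 8 = -26$)
$J = -1008$ ($J = 12 \left(-84\right) = -1008$)
$o = 982$ ($o = -26 - -1008 = -26 + 1008 = 982$)
$o \left(-9 + a \left(3 - 4\right)\right)^{2} = 982 \left(-9 + 3 \left(3 - 4\right)\right)^{2} = 982 \left(-9 + 3 \left(-1\right)\right)^{2} = 982 \left(-9 - 3\right)^{2} = 982 \left(-12\right)^{2} = 982 \cdot 144 = 141408$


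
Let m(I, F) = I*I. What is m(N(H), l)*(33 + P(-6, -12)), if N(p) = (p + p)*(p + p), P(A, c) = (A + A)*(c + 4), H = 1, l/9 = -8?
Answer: 2064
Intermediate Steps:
l = -72 (l = 9*(-8) = -72)
P(A, c) = 2*A*(4 + c) (P(A, c) = (2*A)*(4 + c) = 2*A*(4 + c))
N(p) = 4*p² (N(p) = (2*p)*(2*p) = 4*p²)
m(I, F) = I²
m(N(H), l)*(33 + P(-6, -12)) = (4*1²)²*(33 + 2*(-6)*(4 - 12)) = (4*1)²*(33 + 2*(-6)*(-8)) = 4²*(33 + 96) = 16*129 = 2064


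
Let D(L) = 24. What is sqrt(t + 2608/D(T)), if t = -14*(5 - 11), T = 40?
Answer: 17*sqrt(6)/3 ≈ 13.880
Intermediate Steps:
t = 84 (t = -14*(-6) = 84)
sqrt(t + 2608/D(T)) = sqrt(84 + 2608/24) = sqrt(84 + 2608*(1/24)) = sqrt(84 + 326/3) = sqrt(578/3) = 17*sqrt(6)/3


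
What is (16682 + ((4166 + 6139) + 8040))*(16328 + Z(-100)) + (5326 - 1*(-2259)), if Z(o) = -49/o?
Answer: 57194560423/100 ≈ 5.7195e+8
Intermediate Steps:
(16682 + ((4166 + 6139) + 8040))*(16328 + Z(-100)) + (5326 - 1*(-2259)) = (16682 + ((4166 + 6139) + 8040))*(16328 - 49/(-100)) + (5326 - 1*(-2259)) = (16682 + (10305 + 8040))*(16328 - 49*(-1/100)) + (5326 + 2259) = (16682 + 18345)*(16328 + 49/100) + 7585 = 35027*(1632849/100) + 7585 = 57193801923/100 + 7585 = 57194560423/100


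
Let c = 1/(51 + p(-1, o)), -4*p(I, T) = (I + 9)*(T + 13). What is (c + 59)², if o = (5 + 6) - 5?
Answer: 589824/169 ≈ 3490.1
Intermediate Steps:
o = 6 (o = 11 - 5 = 6)
p(I, T) = -(9 + I)*(13 + T)/4 (p(I, T) = -(I + 9)*(T + 13)/4 = -(9 + I)*(13 + T)/4)
c = 1/13 (c = 1/(51 + (-117/4 - 13/4*(-1) - 9/4*6 - ¼*(-1)*6)) = 1/(51 + (-117/4 + 13/4 - 27/2 + 3/2)) = 1/(51 - 38) = 1/13 ≈ 0.076923)
(c + 59)² = (1/13 + 59)² = (768/13)² = 589824/169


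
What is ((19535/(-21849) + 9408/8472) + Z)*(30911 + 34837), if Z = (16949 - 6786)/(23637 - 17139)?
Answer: 325923780138130/2784283617 ≈ 1.1706e+5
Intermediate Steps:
Z = 10163/6498 ≈ 1.5640
((19535/(-21849) + 9408/8472) + Z)*(30911 + 34837) = ((19535/(-21849) + 9408/8472) + 10163/6498)*(30911 + 34837) = ((19535*(-1/21849) + 9408*(1/8472)) + 10163/6498)*65748 = ((-19535/21849 + 392/353) + 10163/6498)*65748 = (1668953/7712697 + 10163/6498)*65748 = (29742998735/16705701702)*65748 = 325923780138130/2784283617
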